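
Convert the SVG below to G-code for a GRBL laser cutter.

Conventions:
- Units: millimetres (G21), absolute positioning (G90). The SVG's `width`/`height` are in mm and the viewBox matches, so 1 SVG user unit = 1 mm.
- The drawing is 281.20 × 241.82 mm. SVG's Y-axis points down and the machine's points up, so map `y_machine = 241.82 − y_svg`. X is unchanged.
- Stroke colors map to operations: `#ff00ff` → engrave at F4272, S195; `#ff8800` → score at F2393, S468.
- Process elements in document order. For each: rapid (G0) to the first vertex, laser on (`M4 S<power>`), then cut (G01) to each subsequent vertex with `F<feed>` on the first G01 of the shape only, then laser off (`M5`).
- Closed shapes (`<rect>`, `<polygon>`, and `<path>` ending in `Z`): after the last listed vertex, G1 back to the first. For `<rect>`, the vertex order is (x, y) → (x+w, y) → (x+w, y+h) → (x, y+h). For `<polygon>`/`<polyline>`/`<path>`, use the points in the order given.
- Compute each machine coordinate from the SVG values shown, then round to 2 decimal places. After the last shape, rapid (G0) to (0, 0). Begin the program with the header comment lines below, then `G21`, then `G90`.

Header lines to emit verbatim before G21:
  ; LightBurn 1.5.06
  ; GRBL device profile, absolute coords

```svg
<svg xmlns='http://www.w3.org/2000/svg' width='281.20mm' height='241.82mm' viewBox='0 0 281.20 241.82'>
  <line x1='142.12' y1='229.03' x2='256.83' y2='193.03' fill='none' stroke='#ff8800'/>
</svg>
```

; LightBurn 1.5.06
; GRBL device profile, absolute coords
G21
G90
G0 X142.12 Y12.79
M4 S468
G01 X256.83 Y48.79 F2393
M5
G0 X0.00 Y0.00

1 u = 1 mm; y_m = 241.82 − y.

[1] `<line>` line segment, #ff8800→score S468 F2393: (142.12,12.79) → (256.83,48.79)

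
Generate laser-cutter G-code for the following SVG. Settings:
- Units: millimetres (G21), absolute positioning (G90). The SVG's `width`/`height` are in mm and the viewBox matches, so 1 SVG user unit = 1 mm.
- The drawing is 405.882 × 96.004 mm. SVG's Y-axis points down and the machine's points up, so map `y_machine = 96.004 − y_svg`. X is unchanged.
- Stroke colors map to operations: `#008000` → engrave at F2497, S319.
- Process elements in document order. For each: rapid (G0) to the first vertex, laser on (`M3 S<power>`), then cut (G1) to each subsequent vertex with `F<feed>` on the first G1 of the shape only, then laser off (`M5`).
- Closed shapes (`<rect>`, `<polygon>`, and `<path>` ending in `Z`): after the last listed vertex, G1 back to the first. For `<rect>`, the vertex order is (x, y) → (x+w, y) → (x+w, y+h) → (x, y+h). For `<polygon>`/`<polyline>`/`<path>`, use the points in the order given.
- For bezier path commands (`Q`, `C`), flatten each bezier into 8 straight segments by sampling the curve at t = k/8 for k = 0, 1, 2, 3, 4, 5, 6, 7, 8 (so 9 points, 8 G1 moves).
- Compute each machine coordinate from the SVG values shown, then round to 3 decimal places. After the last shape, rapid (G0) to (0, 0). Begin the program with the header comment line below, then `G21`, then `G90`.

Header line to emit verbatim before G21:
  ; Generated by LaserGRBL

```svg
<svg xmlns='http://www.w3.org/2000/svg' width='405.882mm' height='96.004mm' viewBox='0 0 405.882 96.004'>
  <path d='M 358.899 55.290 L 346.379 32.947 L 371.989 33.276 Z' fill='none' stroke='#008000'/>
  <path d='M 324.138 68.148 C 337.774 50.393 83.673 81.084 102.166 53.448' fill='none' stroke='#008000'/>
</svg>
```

1 u = 1 mm; y_m = 96.004 − y.

[1] `<path>` regular polygon, #008000→engrave S319 F2497: (358.899,40.714) → (346.379,63.057) → (371.989,62.728) → (358.899,40.714) (closed)

[2] `<path>` cubic bezier, #008000→engrave S319 F2497: (324.138,27.856) → (317.757,32.452) → (292.607,33.757) → (255.021,33.023) → (211.331,31.501) → (167.868,30.442) → (130.965,31.097) → (106.954,34.718) → (102.166,42.556)

; Generated by LaserGRBL
G21
G90
G0 X358.899 Y40.714
M3 S319
G1 X346.379 Y63.057 F2497
G1 X371.989 Y62.728
G1 X358.899 Y40.714
M5
G0 X324.138 Y27.856
M3 S319
G1 X317.757 Y32.452 F2497
G1 X292.607 Y33.757
G1 X255.021 Y33.023
G1 X211.331 Y31.501
G1 X167.868 Y30.442
G1 X130.965 Y31.097
G1 X106.954 Y34.718
G1 X102.166 Y42.556
M5
G0 X0.000 Y0.000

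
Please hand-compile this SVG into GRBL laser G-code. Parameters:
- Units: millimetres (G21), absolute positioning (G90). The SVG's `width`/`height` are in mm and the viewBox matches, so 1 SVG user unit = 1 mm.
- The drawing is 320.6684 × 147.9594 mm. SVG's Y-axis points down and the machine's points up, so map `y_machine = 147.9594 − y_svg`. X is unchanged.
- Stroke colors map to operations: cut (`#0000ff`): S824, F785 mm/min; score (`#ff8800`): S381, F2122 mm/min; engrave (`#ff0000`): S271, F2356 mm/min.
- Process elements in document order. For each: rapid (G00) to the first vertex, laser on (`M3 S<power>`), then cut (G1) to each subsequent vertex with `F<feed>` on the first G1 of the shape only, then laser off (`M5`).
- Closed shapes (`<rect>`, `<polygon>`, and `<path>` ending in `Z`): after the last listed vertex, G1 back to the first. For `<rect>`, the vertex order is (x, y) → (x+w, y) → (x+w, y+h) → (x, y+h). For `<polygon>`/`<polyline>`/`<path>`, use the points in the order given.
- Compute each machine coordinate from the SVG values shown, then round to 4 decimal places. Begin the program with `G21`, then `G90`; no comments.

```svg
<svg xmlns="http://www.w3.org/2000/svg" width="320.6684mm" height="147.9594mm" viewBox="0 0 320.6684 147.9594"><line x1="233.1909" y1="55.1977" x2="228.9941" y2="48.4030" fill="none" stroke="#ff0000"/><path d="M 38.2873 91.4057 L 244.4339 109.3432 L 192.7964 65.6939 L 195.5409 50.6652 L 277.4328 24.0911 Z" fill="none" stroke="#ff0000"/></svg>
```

G21
G90
G00 X233.1909 Y92.7617
M3 S271
G1 X228.9941 Y99.5564 F2356
M5
G00 X38.2873 Y56.5537
M3 S271
G1 X244.4339 Y38.6162 F2356
G1 X192.7964 Y82.2655
G1 X195.5409 Y97.2942
G1 X277.4328 Y123.8683
G1 X38.2873 Y56.5537
M5

Since the viewBox matches the mm dimensions, user units are millimetres directly. The only transform is the Y-flip y_m = 147.9594 − y_svg.

Shape 1 is a line segment drawn with `<line>`. Its stroke #ff0000 means engrave at S271, F2356. After flipping Y the toolpath is (233.1909,92.7617) → (228.9941,99.5564).

Shape 2 is a closed polygon drawn with `<path>`. Its stroke #ff0000 means engrave at S271, F2356. After flipping Y the toolpath is (38.2873,56.5537) → (244.4339,38.6162) → (192.7964,82.2655) → (195.5409,97.2942) → (277.4328,123.8683) → (38.2873,56.5537), returning to the start.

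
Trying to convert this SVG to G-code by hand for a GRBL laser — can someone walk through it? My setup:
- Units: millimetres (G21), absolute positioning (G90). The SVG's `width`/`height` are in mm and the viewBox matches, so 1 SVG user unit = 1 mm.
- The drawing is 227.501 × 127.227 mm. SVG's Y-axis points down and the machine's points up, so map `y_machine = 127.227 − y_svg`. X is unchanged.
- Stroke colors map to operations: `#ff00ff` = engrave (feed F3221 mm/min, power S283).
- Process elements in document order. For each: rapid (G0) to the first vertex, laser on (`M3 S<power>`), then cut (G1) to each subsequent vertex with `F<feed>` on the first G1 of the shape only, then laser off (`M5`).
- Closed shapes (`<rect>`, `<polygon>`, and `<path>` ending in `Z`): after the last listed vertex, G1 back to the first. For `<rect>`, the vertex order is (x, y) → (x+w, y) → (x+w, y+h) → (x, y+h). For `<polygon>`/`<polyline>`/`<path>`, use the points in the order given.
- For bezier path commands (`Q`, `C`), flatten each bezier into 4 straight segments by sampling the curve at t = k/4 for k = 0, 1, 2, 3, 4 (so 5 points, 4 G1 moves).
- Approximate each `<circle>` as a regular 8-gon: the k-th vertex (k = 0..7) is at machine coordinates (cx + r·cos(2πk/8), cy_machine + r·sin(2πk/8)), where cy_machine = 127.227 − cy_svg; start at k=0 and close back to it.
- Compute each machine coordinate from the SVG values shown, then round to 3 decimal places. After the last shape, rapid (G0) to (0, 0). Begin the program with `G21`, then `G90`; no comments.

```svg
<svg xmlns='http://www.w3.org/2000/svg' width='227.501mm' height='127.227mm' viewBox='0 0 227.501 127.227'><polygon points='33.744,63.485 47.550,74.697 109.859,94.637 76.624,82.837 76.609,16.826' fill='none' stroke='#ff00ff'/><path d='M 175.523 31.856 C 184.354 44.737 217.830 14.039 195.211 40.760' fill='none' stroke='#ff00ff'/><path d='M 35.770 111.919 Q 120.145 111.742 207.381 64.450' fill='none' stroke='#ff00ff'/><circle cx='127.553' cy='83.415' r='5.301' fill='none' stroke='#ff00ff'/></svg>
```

G21
G90
G0 X33.744 Y63.742
M3 S283
G1 X47.550 Y52.530 F3221
G1 X109.859 Y32.590
G1 X76.624 Y44.390
G1 X76.609 Y110.401
G1 X33.744 Y63.742
M5
G0 X175.523 Y95.371
M3 S283
G1 X185.506 Y92.303 F3221
G1 X197.161 Y96.109
G1 X202.919 Y97.320
G1 X195.211 Y86.467
M5
G0 X35.770 Y15.308
M3 S283
G1 X78.136 Y18.341 F3221
G1 X120.860 Y27.264
G1 X163.942 Y42.076
G1 X207.381 Y62.777
M5
G0 X132.854 Y43.812
M3 S283
G1 X131.301 Y47.560 F3221
G1 X127.553 Y49.113
G1 X123.805 Y47.560
G1 X122.252 Y43.812
G1 X123.805 Y40.064
G1 X127.553 Y38.511
G1 X131.301 Y40.064
G1 X132.854 Y43.812
M5
G0 X0.000 Y0.000

viewBox `0 0 227.501 127.227` with mm width/height → 1 unit = 1 mm. Flip: y_m = 127.227 − y_svg.

**Shape 1** — `<polygon>` closed polygon, stroke `#ff00ff` → engrave (S283, F3221). Machine vertices: (33.744,63.742) → (47.550,52.530) → (109.859,32.590) → (76.624,44.390) → (76.609,110.401) → (33.744,63.742). Closed: final G1 returns to the first vertex.

**Shape 2** — `<path>` cubic bezier, stroke `#ff00ff` → engrave (S283, F3221). Control points (SVG): P0=(175.523,31.856), P1=(184.354,44.737), P2=(217.830,14.039), P3=(195.211,40.760); sampled at t=k/4. Machine vertices: (175.523,95.371) → (185.506,92.303) → (197.161,96.109) → (202.919,97.320) → (195.211,86.467). Open path.

**Shape 3** — `<path>` quadratic bezier, stroke `#ff00ff` → engrave (S283, F3221). Control points (SVG): P0=(35.770,111.919), P1=(120.145,111.742), P2=(207.381,64.450); sampled at t=k/4. Machine vertices: (35.770,15.308) → (78.136,18.341) → (120.860,27.264) → (163.942,42.076) → (207.381,62.777). Open path.

**Shape 4** — `<circle>` circle, stroke `#ff00ff` → engrave (S283, F3221). Machine vertices: (132.854,43.812) → (131.301,47.560) → (127.553,49.113) → (123.805,47.560) → (122.252,43.812) → (123.805,40.064) → (127.553,38.511) → (131.301,40.064) → (132.854,43.812). Closed: final G1 returns to the first vertex.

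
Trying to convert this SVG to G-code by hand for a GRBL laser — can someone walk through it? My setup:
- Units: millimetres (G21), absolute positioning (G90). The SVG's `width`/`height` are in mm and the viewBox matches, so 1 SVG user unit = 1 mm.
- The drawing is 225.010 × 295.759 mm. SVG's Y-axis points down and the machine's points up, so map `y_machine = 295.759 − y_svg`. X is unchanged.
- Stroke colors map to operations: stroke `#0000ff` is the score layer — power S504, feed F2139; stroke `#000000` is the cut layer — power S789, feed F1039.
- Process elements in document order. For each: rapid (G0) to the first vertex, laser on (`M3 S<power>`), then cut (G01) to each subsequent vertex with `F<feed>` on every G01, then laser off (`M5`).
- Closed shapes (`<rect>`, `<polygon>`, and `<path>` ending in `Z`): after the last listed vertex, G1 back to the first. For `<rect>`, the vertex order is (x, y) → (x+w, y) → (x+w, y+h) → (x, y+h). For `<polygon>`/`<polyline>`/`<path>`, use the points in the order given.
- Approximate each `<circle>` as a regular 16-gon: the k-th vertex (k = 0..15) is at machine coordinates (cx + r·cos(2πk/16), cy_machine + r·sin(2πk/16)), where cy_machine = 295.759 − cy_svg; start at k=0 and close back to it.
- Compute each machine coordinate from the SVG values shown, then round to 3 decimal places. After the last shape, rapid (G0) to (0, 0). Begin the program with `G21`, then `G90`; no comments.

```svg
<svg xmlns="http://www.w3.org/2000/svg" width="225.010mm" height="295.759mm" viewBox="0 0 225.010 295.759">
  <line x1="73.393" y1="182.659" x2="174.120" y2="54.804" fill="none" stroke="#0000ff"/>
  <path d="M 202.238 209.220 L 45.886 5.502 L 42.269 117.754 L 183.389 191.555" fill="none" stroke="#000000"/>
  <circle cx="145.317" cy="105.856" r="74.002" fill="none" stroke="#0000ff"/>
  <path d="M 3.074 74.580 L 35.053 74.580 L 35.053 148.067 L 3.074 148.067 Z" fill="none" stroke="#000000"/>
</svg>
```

G21
G90
G0 X73.393 Y113.100
M3 S504
G01 X174.120 Y240.955 F2139
M5
G0 X202.238 Y86.539
M3 S789
G01 X45.886 Y290.257 F1039
G01 X42.269 Y178.005 F1039
G01 X183.389 Y104.204 F1039
M5
G0 X219.319 Y189.903
M3 S504
G01 X213.686 Y218.222 F2139
G01 X197.644 Y242.230 F2139
G01 X173.636 Y258.272 F2139
G01 X145.317 Y263.905 F2139
G01 X116.998 Y258.272 F2139
G01 X92.990 Y242.230 F2139
G01 X76.948 Y218.222 F2139
G01 X71.315 Y189.903 F2139
G01 X76.948 Y161.584 F2139
G01 X92.990 Y137.576 F2139
G01 X116.998 Y121.534 F2139
G01 X145.317 Y115.901 F2139
G01 X173.636 Y121.534 F2139
G01 X197.644 Y137.576 F2139
G01 X213.686 Y161.584 F2139
G01 X219.319 Y189.903 F2139
M5
G0 X3.074 Y221.179
M3 S789
G01 X35.053 Y221.179 F1039
G01 X35.053 Y147.692 F1039
G01 X3.074 Y147.692 F1039
G01 X3.074 Y221.179 F1039
M5
G0 X0.000 Y0.000

1 u = 1 mm; y_m = 295.759 − y.

[1] `<line>` line segment, #0000ff→score S504 F2139: (73.393,113.100) → (174.120,240.955)

[2] `<path>` open polyline, #000000→cut S789 F1039: (202.238,86.539) → (45.886,290.257) → (42.269,178.005) → (183.389,104.204)

[3] `<circle>` circle, #0000ff→score S504 F2139: (219.319,189.903) → (213.686,218.222) → (197.644,242.230) → (173.636,258.272) → (145.317,263.905) → (116.998,258.272) → (92.990,242.230) → (76.948,218.222) → (71.315,189.903) → (76.948,161.584) → (92.990,137.576) → (116.998,121.534) → (145.317,115.901) → (173.636,121.534) → (197.644,137.576) → (213.686,161.584) → (219.319,189.903) (closed)

[4] `<path>` rectangle, #000000→cut S789 F1039: (3.074,221.179) → (35.053,221.179) → (35.053,147.692) → (3.074,147.692) → (3.074,221.179) (closed)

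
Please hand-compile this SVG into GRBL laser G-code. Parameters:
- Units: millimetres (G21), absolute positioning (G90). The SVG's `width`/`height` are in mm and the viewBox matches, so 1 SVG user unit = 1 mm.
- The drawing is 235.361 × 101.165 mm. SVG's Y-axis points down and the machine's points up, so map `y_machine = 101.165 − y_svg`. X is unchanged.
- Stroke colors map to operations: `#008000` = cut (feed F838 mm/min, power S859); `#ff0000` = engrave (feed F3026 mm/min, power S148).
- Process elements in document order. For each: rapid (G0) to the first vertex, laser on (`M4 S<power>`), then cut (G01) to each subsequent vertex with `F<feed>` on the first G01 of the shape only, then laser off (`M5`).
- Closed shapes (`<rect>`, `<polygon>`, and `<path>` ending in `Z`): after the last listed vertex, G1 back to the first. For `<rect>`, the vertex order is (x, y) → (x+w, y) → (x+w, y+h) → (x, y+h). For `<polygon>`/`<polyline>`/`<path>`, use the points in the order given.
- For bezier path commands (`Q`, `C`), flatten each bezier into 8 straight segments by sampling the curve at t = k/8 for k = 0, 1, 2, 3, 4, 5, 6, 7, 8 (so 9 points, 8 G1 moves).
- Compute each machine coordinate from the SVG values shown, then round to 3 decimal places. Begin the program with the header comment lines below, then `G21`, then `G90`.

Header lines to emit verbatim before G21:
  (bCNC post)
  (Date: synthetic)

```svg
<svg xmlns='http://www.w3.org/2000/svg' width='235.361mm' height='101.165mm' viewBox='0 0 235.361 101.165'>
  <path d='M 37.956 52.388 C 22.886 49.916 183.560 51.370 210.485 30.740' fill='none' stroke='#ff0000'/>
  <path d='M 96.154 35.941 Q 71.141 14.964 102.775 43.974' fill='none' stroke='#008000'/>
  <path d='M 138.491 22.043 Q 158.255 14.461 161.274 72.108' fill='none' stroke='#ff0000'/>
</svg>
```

viewBox `0 0 235.361 101.165` with mm width/height → 1 unit = 1 mm. Flip: y_m = 101.165 − y_svg.

**Shape 1** — `<path>` cubic bezier, stroke `#ff0000` → engrave (S148, F3026). Control points (SVG): P0=(37.956,52.388), P1=(22.886,49.916), P2=(183.560,51.370), P3=(210.485,30.740); sampled at t=k/8. Machine vertices: (37.956,48.777) → (39.938,49.571) → (54.770,50.301) → (78.823,51.273) → (108.472,52.792) → (140.090,55.161) → (170.049,58.687) → (194.723,63.673) → (210.485,70.425). Open path.

**Shape 2** — `<path>` quadratic bezier, stroke `#008000` → cut (S859, F838). Control points (SVG): P0=(96.154,35.941), P1=(71.141,14.964), P2=(102.775,43.974); sampled at t=k/8. Machine vertices: (96.154,65.224) → (90.786,69.687) → (87.188,72.588) → (85.360,73.927) → (85.303,73.704) → (87.015,71.919) → (90.498,68.572) → (95.752,63.662) → (102.775,57.191). Open path.

**Shape 3** — `<path>` quadratic bezier, stroke `#ff0000` → engrave (S148, F3026). Control points (SVG): P0=(138.491,22.043), P1=(158.255,14.461), P2=(161.274,72.108); sampled at t=k/8. Machine vertices: (138.491,79.122) → (143.170,79.998) → (147.326,78.836) → (150.959,75.636) → (154.069,70.397) → (156.655,63.119) → (158.718,53.804) → (160.258,42.450) → (161.274,29.057). Open path.

(bCNC post)
(Date: synthetic)
G21
G90
G0 X37.956 Y48.777
M4 S148
G01 X39.938 Y49.571 F3026
G01 X54.770 Y50.301
G01 X78.823 Y51.273
G01 X108.472 Y52.792
G01 X140.090 Y55.161
G01 X170.049 Y58.687
G01 X194.723 Y63.673
G01 X210.485 Y70.425
M5
G0 X96.154 Y65.224
M4 S859
G01 X90.786 Y69.687 F838
G01 X87.188 Y72.588
G01 X85.360 Y73.927
G01 X85.303 Y73.704
G01 X87.015 Y71.919
G01 X90.498 Y68.572
G01 X95.752 Y63.662
G01 X102.775 Y57.191
M5
G0 X138.491 Y79.122
M4 S148
G01 X143.170 Y79.998 F3026
G01 X147.326 Y78.836
G01 X150.959 Y75.636
G01 X154.069 Y70.397
G01 X156.655 Y63.119
G01 X158.718 Y53.804
G01 X160.258 Y42.450
G01 X161.274 Y29.057
M5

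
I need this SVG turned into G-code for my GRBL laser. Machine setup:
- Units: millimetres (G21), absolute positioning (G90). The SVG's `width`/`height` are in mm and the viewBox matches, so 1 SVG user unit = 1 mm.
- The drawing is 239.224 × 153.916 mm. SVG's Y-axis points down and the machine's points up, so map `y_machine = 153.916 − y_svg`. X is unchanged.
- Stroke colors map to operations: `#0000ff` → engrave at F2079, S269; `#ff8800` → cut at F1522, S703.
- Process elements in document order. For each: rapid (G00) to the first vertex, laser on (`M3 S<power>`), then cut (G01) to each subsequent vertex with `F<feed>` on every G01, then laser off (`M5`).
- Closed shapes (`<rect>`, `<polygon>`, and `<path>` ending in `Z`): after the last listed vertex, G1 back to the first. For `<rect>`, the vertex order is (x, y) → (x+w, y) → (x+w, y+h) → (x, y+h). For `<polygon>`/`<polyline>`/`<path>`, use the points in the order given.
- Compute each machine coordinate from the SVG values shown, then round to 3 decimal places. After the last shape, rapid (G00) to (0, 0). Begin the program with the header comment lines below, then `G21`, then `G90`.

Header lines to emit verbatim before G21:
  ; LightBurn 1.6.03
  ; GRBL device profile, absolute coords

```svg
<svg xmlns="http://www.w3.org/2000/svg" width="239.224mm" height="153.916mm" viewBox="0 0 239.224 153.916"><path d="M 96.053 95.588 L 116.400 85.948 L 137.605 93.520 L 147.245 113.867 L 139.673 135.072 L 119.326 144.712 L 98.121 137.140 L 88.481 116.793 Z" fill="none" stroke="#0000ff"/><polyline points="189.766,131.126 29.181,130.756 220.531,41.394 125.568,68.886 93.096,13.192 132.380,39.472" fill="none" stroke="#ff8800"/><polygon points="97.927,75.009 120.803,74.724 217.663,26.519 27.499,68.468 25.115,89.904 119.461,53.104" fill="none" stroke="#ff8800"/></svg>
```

; LightBurn 1.6.03
; GRBL device profile, absolute coords
G21
G90
G00 X96.053 Y58.328
M3 S269
G01 X116.400 Y67.968 F2079
G01 X137.605 Y60.396 F2079
G01 X147.245 Y40.049 F2079
G01 X139.673 Y18.844 F2079
G01 X119.326 Y9.204 F2079
G01 X98.121 Y16.776 F2079
G01 X88.481 Y37.123 F2079
G01 X96.053 Y58.328 F2079
M5
G00 X189.766 Y22.790
M3 S703
G01 X29.181 Y23.160 F1522
G01 X220.531 Y112.522 F1522
G01 X125.568 Y85.030 F1522
G01 X93.096 Y140.724 F1522
G01 X132.380 Y114.444 F1522
M5
G00 X97.927 Y78.907
M3 S703
G01 X120.803 Y79.192 F1522
G01 X217.663 Y127.397 F1522
G01 X27.499 Y85.448 F1522
G01 X25.115 Y64.012 F1522
G01 X119.461 Y100.812 F1522
G01 X97.927 Y78.907 F1522
M5
G00 X0.000 Y0.000

Since the viewBox matches the mm dimensions, user units are millimetres directly. The only transform is the Y-flip y_m = 153.916 − y_svg.

Shape 1 is a regular polygon drawn with `<path>`. Its stroke #0000ff means engrave at S269, F2079. After flipping Y the toolpath is (96.053,58.328) → (116.400,67.968) → (137.605,60.396) → (147.245,40.049) → (139.673,18.844) → (119.326,9.204) → (98.121,16.776) → (88.481,37.123) → (96.053,58.328), returning to the start.

Shape 2 is a open polyline drawn with `<polyline>`. Its stroke #ff8800 means cut at S703, F1522. After flipping Y the toolpath is (189.766,22.790) → (29.181,23.160) → (220.531,112.522) → (125.568,85.030) → (93.096,140.724) → (132.380,114.444).

Shape 3 is a closed polygon drawn with `<polygon>`. Its stroke #ff8800 means cut at S703, F1522. After flipping Y the toolpath is (97.927,78.907) → (120.803,79.192) → (217.663,127.397) → (27.499,85.448) → (25.115,64.012) → (119.461,100.812) → (97.927,78.907), returning to the start.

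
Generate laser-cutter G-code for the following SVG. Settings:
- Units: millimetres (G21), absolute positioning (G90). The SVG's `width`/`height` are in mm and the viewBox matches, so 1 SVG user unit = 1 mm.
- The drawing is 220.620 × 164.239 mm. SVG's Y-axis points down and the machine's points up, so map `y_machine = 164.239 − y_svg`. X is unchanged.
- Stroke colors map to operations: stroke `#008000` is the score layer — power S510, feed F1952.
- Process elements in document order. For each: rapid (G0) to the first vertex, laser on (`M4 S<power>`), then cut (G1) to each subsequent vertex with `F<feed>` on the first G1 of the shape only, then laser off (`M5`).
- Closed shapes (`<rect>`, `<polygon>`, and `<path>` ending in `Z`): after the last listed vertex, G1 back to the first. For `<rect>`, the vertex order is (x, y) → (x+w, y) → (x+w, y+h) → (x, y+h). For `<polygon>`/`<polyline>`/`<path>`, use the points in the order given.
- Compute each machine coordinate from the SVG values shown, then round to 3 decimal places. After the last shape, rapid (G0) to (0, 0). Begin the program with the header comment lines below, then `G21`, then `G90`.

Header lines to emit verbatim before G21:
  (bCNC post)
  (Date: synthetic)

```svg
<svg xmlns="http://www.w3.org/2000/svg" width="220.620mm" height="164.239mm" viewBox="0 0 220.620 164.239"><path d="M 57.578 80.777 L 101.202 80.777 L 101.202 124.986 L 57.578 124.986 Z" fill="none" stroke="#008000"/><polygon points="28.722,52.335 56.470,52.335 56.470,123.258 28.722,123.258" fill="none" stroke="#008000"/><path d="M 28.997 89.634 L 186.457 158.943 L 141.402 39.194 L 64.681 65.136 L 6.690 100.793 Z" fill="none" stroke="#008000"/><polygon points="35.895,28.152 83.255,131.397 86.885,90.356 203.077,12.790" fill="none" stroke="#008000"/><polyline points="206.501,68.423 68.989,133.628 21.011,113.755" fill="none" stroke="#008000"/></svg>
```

(bCNC post)
(Date: synthetic)
G21
G90
G0 X57.578 Y83.462
M4 S510
G1 X101.202 Y83.462 F1952
G1 X101.202 Y39.253
G1 X57.578 Y39.253
G1 X57.578 Y83.462
M5
G0 X28.722 Y111.904
M4 S510
G1 X56.470 Y111.904 F1952
G1 X56.470 Y40.981
G1 X28.722 Y40.981
G1 X28.722 Y111.904
M5
G0 X28.997 Y74.605
M4 S510
G1 X186.457 Y5.296 F1952
G1 X141.402 Y125.045
G1 X64.681 Y99.103
G1 X6.690 Y63.446
G1 X28.997 Y74.605
M5
G0 X35.895 Y136.087
M4 S510
G1 X83.255 Y32.842 F1952
G1 X86.885 Y73.883
G1 X203.077 Y151.449
G1 X35.895 Y136.087
M5
G0 X206.501 Y95.816
M4 S510
G1 X68.989 Y30.611 F1952
G1 X21.011 Y50.484
M5
G0 X0.000 Y0.000

viewBox `0 0 220.620 164.239` with mm width/height → 1 unit = 1 mm. Flip: y_m = 164.239 − y_svg.

**Shape 1** — `<path>` rectangle, stroke `#008000` → score (S510, F1952). Machine vertices: (57.578,83.462) → (101.202,83.462) → (101.202,39.253) → (57.578,39.253) → (57.578,83.462). Closed: final G1 returns to the first vertex.

**Shape 2** — `<polygon>` rectangle, stroke `#008000` → score (S510, F1952). Machine vertices: (28.722,111.904) → (56.470,111.904) → (56.470,40.981) → (28.722,40.981) → (28.722,111.904). Closed: final G1 returns to the first vertex.

**Shape 3** — `<path>` closed polygon, stroke `#008000` → score (S510, F1952). Machine vertices: (28.997,74.605) → (186.457,5.296) → (141.402,125.045) → (64.681,99.103) → (6.690,63.446) → (28.997,74.605). Closed: final G1 returns to the first vertex.

**Shape 4** — `<polygon>` closed polygon, stroke `#008000` → score (S510, F1952). Machine vertices: (35.895,136.087) → (83.255,32.842) → (86.885,73.883) → (203.077,151.449) → (35.895,136.087). Closed: final G1 returns to the first vertex.

**Shape 5** — `<polyline>` open polyline, stroke `#008000` → score (S510, F1952). Machine vertices: (206.501,95.816) → (68.989,30.611) → (21.011,50.484). Open path.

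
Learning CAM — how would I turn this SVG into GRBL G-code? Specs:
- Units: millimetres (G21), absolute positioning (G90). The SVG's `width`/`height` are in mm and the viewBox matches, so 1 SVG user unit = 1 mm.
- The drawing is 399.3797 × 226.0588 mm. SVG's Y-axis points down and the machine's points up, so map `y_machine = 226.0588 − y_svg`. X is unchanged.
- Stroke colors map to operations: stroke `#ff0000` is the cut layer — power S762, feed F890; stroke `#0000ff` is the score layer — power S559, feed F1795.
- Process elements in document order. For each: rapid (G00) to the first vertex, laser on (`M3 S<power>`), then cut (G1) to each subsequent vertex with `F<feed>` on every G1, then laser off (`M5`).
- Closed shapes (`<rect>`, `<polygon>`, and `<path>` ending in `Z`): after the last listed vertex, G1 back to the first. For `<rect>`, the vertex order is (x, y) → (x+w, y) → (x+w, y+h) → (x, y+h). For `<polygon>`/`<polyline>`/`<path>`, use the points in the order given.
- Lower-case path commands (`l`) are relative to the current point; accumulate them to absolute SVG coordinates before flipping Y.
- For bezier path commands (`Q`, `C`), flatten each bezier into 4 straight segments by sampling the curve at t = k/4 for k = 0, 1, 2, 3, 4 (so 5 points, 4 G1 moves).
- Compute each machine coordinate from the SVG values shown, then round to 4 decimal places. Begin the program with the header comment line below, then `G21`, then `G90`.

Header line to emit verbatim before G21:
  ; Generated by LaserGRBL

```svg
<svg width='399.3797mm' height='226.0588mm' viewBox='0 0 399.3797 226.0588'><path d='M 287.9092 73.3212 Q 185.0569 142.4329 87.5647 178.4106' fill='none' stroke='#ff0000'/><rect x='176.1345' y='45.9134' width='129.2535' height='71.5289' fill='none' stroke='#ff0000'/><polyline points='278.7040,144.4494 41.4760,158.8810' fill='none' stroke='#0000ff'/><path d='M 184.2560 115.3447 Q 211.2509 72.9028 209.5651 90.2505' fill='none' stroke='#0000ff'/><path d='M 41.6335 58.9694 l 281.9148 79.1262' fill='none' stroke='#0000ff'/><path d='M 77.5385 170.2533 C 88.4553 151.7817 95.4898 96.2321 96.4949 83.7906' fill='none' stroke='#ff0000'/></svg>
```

; Generated by LaserGRBL
G21
G90
G00 X287.9092 Y152.7376
M3 S762
G1 X236.8181 Y120.2526 F890
G1 X186.3969 Y91.9094 F890
G1 X136.6458 Y67.7079 F890
G1 X87.5647 Y47.6482 F890
M5
G00 X176.1345 Y180.1454
M3 S762
G1 X305.3880 Y180.1454 F890
G1 X305.3880 Y108.6165 F890
G1 X176.1345 Y108.6165 F890
G1 X176.1345 Y180.1454 F890
M5
G00 X278.7040 Y81.6094
M3 S559
G1 X41.4760 Y67.1778 F1795
M5
G00 X184.2560 Y110.7141
M3 S559
G1 X195.9609 Y128.1982 F1795
G1 X204.0807 Y138.2086 F1795
G1 X208.6155 Y140.7453 F1795
G1 X209.5651 Y135.8083 F1795
M5
G00 X41.6335 Y167.0894
M3 S559
G1 X323.5483 Y87.9632 F1795
M5
G00 X77.5385 Y55.8055
M3 S762
G1 X84.9646 Y75.3584 F890
G1 X90.7336 Y101.2981 F890
G1 X94.6441 Y126.1072 F890
G1 X96.4949 Y142.2682 F890
M5

Since the viewBox matches the mm dimensions, user units are millimetres directly. The only transform is the Y-flip y_m = 226.0588 − y_svg.

Shape 1 is a quadratic bezier drawn with `<path>`. Its stroke #ff0000 means cut at S762, F890. After flipping Y the toolpath is (287.9092,152.7376) → (236.8181,120.2526) → (186.3969,91.9094) → (136.6458,67.7079) → (87.5647,47.6482).

Shape 2 is a rectangle drawn with `<rect>`. Its stroke #ff0000 means cut at S762, F890. After flipping Y the toolpath is (176.1345,180.1454) → (305.3880,180.1454) → (305.3880,108.6165) → (176.1345,108.6165) → (176.1345,180.1454), returning to the start.

Shape 3 is a line segment drawn with `<polyline>`. Its stroke #0000ff means score at S559, F1795. After flipping Y the toolpath is (278.7040,81.6094) → (41.4760,67.1778).

Shape 4 is a quadratic bezier drawn with `<path>`. Its stroke #0000ff means score at S559, F1795. After flipping Y the toolpath is (184.2560,110.7141) → (195.9609,128.1982) → (204.0807,138.2086) → (208.6155,140.7453) → (209.5651,135.8083).

Shape 5 is a line segment drawn with `<path>`. Its stroke #0000ff means score at S559, F1795. After flipping Y the toolpath is (41.6335,167.0894) → (323.5483,87.9632).

Shape 6 is a cubic bezier drawn with `<path>`. Its stroke #ff0000 means cut at S762, F890. After flipping Y the toolpath is (77.5385,55.8055) → (84.9646,75.3584) → (90.7336,101.2981) → (94.6441,126.1072) → (96.4949,142.2682).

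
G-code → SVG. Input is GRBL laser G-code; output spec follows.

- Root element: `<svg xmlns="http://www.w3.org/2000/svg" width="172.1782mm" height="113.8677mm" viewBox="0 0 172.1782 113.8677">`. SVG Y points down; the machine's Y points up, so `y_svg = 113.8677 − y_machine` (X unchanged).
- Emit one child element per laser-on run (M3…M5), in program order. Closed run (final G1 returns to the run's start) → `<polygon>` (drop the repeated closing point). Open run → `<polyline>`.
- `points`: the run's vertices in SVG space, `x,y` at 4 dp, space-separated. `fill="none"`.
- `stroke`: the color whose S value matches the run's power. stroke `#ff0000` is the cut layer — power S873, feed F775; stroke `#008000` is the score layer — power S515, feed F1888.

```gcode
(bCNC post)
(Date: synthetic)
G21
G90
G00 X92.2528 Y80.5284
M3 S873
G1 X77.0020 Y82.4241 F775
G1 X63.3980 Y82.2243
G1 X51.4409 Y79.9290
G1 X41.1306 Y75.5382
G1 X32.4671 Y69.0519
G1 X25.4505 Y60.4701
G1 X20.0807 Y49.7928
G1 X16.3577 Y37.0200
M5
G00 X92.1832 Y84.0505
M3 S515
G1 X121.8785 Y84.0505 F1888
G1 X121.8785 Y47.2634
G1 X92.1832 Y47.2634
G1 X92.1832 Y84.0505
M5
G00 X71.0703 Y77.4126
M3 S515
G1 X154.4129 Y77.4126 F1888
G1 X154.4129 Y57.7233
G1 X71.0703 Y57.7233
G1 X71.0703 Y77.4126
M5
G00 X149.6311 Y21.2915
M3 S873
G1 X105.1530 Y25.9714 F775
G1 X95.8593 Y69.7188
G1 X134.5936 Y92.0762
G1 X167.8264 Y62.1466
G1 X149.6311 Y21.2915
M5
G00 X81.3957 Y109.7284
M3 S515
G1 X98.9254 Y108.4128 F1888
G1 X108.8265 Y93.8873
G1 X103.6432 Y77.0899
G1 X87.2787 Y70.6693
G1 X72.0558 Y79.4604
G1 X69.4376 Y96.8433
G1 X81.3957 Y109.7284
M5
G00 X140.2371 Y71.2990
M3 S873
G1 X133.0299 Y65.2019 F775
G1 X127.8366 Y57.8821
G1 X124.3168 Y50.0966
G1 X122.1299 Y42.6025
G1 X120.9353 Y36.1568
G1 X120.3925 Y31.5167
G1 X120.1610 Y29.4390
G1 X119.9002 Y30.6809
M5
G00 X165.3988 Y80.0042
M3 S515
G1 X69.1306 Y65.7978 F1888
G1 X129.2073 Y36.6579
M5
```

<svg xmlns="http://www.w3.org/2000/svg" width="172.1782mm" height="113.8677mm" viewBox="0 0 172.1782 113.8677">
  <polyline points="92.2528,33.3393 77.0020,31.4436 63.3980,31.6434 51.4409,33.9387 41.1306,38.3295 32.4671,44.8158 25.4505,53.3976 20.0807,64.0749 16.3577,76.8477" fill="none" stroke="#ff0000"/>
  <polygon points="92.1832,29.8172 121.8785,29.8172 121.8785,66.6043 92.1832,66.6043" fill="none" stroke="#008000"/>
  <polygon points="71.0703,36.4551 154.4129,36.4551 154.4129,56.1444 71.0703,56.1444" fill="none" stroke="#008000"/>
  <polygon points="149.6311,92.5762 105.1530,87.8963 95.8593,44.1489 134.5936,21.7915 167.8264,51.7211" fill="none" stroke="#ff0000"/>
  <polygon points="81.3957,4.1393 98.9254,5.4549 108.8265,19.9804 103.6432,36.7778 87.2787,43.1984 72.0558,34.4073 69.4376,17.0244" fill="none" stroke="#008000"/>
  <polyline points="140.2371,42.5687 133.0299,48.6658 127.8366,55.9856 124.3168,63.7711 122.1299,71.2652 120.9353,77.7109 120.3925,82.3510 120.1610,84.4287 119.9002,83.1868" fill="none" stroke="#ff0000"/>
  <polyline points="165.3988,33.8635 69.1306,48.0699 129.2073,77.2098" fill="none" stroke="#008000"/>
</svg>

Machine Y-up, SVG Y-down with viewBox height 113.8677, so y_svg = 113.8677 − y_machine; X carries over.

Run 1: power S873 maps to stroke `#ff0000` (cut). The run is open, so emit a `<polyline>` with points (Y-flipped): 92.2528,33.3393 77.0020,31.4436 63.3980,31.6434 51.4409,33.9387 41.1306,38.3295 32.4671,44.8158 25.4505,53.3976 20.0807,64.0749 16.3577,76.8477.

Run 2: power S515 maps to stroke `#008000` (score). The run returns to its start, so emit a `<polygon>` with points (Y-flipped): 92.1832,29.8172 121.8785,29.8172 121.8785,66.6043 92.1832,66.6043.

Run 3: the run's S515 means `#008000` (score). The run returns to its start, so emit a `<polygon>` with points (Y-flipped): 71.0703,36.4551 154.4129,36.4551 154.4129,56.1444 71.0703,56.1444.

Run 4: the run's S873 means `#ff0000` (cut). The run returns to its start, so emit a `<polygon>` with points (Y-flipped): 149.6311,92.5762 105.1530,87.8963 95.8593,44.1489 134.5936,21.7915 167.8264,51.7211.

Run 5: S515 ⇒ score layer `#008000`. The run returns to its start, so emit a `<polygon>` with points (Y-flipped): 81.3957,4.1393 98.9254,5.4549 108.8265,19.9804 103.6432,36.7778 87.2787,43.1984 72.0558,34.4073 69.4376,17.0244.

Run 6: the run's S873 means `#ff0000` (cut). The run is open, so emit a `<polyline>` with points (Y-flipped): 140.2371,42.5687 133.0299,48.6658 127.8366,55.9856 124.3168,63.7711 122.1299,71.2652 120.9353,77.7109 120.3925,82.3510 120.1610,84.4287 119.9002,83.1868.

Run 7: the run's S515 means `#008000` (score). The run is open, so emit a `<polyline>` with points (Y-flipped): 165.3988,33.8635 69.1306,48.0699 129.2073,77.2098.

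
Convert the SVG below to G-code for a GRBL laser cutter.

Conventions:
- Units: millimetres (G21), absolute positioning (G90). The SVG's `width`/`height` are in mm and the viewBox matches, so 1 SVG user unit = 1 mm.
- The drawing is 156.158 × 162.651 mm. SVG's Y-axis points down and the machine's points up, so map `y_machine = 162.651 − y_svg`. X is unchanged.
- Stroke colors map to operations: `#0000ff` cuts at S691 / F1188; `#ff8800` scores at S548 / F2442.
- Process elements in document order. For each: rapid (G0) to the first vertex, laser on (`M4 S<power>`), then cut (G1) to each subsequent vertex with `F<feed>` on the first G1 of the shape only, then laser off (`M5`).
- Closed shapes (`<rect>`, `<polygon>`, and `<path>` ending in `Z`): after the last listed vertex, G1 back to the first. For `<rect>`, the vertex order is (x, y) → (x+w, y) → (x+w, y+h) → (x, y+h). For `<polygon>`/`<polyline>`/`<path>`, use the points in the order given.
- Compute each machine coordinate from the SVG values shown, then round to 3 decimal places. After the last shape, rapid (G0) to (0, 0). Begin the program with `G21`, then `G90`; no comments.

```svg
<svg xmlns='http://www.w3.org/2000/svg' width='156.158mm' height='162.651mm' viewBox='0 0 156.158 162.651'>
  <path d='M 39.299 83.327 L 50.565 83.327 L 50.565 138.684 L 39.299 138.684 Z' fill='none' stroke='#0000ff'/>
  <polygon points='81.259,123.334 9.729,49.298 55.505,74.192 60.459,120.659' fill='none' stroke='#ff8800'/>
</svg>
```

G21
G90
G0 X39.299 Y79.324
M4 S691
G1 X50.565 Y79.324 F1188
G1 X50.565 Y23.967
G1 X39.299 Y23.967
G1 X39.299 Y79.324
M5
G0 X81.259 Y39.317
M4 S548
G1 X9.729 Y113.353 F2442
G1 X55.505 Y88.459
G1 X60.459 Y41.992
G1 X81.259 Y39.317
M5
G0 X0.000 Y0.000

Since the viewBox matches the mm dimensions, user units are millimetres directly. The only transform is the Y-flip y_m = 162.651 − y_svg.

Shape 1 is a rectangle drawn with `<path>`. Its stroke #0000ff means cut at S691, F1188. After flipping Y the toolpath is (39.299,79.324) → (50.565,79.324) → (50.565,23.967) → (39.299,23.967) → (39.299,79.324), returning to the start.

Shape 2 is a closed polygon drawn with `<polygon>`. Its stroke #ff8800 means score at S548, F2442. After flipping Y the toolpath is (81.259,39.317) → (9.729,113.353) → (55.505,88.459) → (60.459,41.992) → (81.259,39.317), returning to the start.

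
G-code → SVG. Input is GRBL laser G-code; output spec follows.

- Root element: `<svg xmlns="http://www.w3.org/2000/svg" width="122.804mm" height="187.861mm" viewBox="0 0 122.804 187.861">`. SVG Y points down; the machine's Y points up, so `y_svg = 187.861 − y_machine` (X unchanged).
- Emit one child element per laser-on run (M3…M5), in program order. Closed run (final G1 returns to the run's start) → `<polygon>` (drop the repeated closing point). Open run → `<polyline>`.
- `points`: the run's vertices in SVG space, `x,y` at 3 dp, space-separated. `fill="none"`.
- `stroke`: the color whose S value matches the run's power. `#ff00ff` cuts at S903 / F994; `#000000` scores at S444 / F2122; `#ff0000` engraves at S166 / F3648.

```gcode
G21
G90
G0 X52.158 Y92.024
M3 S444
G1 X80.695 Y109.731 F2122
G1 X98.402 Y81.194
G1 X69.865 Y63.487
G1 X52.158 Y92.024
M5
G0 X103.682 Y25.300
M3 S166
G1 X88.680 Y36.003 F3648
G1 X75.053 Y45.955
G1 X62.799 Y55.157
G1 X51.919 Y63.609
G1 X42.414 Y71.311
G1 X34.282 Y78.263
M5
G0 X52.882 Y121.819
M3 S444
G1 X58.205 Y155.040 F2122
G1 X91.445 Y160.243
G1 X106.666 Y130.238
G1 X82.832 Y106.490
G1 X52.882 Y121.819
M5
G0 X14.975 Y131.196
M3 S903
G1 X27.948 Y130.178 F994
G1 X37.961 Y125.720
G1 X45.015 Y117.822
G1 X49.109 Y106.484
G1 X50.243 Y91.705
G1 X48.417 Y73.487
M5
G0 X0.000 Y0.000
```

<svg xmlns="http://www.w3.org/2000/svg" width="122.804mm" height="187.861mm" viewBox="0 0 122.804 187.861">
  <polygon points="52.158,95.837 80.695,78.130 98.402,106.667 69.865,124.374" fill="none" stroke="#000000"/>
  <polyline points="103.682,162.561 88.680,151.858 75.053,141.906 62.799,132.704 51.919,124.252 42.414,116.550 34.282,109.598" fill="none" stroke="#ff0000"/>
  <polygon points="52.882,66.042 58.205,32.821 91.445,27.618 106.666,57.623 82.832,81.371" fill="none" stroke="#000000"/>
  <polyline points="14.975,56.665 27.948,57.683 37.961,62.141 45.015,70.039 49.109,81.377 50.243,96.156 48.417,114.374" fill="none" stroke="#ff00ff"/>
</svg>

y_svg = 187.861 − y_m.

[1] S444→`#000000` (score); closed run; points: 52.158,95.837 80.695,78.130 98.402,106.667 69.865,124.374

[2] S166→`#ff0000` (engrave); open run; points: 103.682,162.561 88.680,151.858 75.053,141.906 62.799,132.704 51.919,124.252 42.414,116.550 34.282,109.598

[3] S444→`#000000` (score); closed run; points: 52.882,66.042 58.205,32.821 91.445,27.618 106.666,57.623 82.832,81.371

[4] S903→`#ff00ff` (cut); open run; points: 14.975,56.665 27.948,57.683 37.961,62.141 45.015,70.039 49.109,81.377 50.243,96.156 48.417,114.374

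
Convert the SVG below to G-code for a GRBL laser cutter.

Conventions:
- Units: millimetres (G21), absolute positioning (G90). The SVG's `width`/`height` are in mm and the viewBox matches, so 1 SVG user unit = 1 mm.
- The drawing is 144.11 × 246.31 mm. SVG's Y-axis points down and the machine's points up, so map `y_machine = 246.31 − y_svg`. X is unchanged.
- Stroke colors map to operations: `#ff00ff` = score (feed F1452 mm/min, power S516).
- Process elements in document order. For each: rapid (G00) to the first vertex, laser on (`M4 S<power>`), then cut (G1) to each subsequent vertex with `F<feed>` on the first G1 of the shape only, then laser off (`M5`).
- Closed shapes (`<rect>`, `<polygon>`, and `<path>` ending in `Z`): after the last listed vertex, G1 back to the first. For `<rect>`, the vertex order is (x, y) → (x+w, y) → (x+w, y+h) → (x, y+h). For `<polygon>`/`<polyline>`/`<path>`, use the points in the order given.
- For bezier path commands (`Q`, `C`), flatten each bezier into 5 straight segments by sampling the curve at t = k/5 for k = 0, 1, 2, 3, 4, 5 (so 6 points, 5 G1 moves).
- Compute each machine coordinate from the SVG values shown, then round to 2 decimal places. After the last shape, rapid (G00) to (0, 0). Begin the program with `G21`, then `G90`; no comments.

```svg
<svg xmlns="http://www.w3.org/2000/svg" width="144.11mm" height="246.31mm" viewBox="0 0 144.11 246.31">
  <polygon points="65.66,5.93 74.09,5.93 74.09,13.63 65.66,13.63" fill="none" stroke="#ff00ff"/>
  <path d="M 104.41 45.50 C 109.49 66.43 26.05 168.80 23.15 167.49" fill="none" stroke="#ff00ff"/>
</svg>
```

Since the viewBox matches the mm dimensions, user units are millimetres directly. The only transform is the Y-flip y_m = 246.31 − y_svg.

Shape 1 is a rectangle drawn with `<polygon>`. Its stroke #ff00ff means score at S516, F1452. After flipping Y the toolpath is (65.66,240.38) → (74.09,240.38) → (74.09,232.68) → (65.66,232.68) → (65.66,240.38), returning to the start.

Shape 2 is a cubic bezier drawn with `<path>`. Its stroke #ff00ff means score at S516, F1452. After flipping Y the toolpath is (104.41,200.81) → (98.19,179.96) → (78.84,148.45) → (54.47,115.17) → (33.20,88.99) → (23.15,78.82).

G21
G90
G00 X65.66 Y240.38
M4 S516
G1 X74.09 Y240.38 F1452
G1 X74.09 Y232.68
G1 X65.66 Y232.68
G1 X65.66 Y240.38
M5
G00 X104.41 Y200.81
M4 S516
G1 X98.19 Y179.96 F1452
G1 X78.84 Y148.45
G1 X54.47 Y115.17
G1 X33.20 Y88.99
G1 X23.15 Y78.82
M5
G00 X0.00 Y0.00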